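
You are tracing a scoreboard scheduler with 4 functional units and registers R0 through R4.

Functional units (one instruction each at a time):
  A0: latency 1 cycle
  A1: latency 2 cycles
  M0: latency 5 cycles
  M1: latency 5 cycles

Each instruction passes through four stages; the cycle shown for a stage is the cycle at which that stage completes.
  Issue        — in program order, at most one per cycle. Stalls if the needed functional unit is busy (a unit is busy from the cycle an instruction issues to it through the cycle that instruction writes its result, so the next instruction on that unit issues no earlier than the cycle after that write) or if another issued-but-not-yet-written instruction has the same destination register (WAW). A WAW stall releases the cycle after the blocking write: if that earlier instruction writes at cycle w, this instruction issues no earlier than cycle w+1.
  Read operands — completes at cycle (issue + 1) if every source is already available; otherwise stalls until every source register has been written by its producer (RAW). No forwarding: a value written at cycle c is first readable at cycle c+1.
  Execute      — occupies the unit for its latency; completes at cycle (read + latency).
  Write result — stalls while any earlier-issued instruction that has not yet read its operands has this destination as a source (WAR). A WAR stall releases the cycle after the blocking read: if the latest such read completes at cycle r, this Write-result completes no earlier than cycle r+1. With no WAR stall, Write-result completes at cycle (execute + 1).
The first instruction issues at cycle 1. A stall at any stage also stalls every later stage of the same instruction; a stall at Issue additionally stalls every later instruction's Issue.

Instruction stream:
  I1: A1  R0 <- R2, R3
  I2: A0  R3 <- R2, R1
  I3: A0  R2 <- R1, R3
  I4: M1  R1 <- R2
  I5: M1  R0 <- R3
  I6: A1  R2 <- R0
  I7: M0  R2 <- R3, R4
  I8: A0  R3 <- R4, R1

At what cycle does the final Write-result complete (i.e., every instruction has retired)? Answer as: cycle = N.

cycle = 36

I1 -> (1, 2, 4, 5)
I2 -> (2, 3, 4, 5)
I3 -> (6, 7, 8, 9)  // struct: A0 busy until I2 writes@5
I4 -> (7, 10, 15, 16)  // RAW R2: wait I3 write@9
I5 -> (17, 18, 23, 24)  // struct: M1 busy until I4 writes@16
I6 -> (18, 25, 27, 28)  // RAW R0: wait I5 write@24
I7 -> (29, 30, 35, 36)  // WAW R2: wait I6 write@28
I8 -> (30, 31, 32, 33)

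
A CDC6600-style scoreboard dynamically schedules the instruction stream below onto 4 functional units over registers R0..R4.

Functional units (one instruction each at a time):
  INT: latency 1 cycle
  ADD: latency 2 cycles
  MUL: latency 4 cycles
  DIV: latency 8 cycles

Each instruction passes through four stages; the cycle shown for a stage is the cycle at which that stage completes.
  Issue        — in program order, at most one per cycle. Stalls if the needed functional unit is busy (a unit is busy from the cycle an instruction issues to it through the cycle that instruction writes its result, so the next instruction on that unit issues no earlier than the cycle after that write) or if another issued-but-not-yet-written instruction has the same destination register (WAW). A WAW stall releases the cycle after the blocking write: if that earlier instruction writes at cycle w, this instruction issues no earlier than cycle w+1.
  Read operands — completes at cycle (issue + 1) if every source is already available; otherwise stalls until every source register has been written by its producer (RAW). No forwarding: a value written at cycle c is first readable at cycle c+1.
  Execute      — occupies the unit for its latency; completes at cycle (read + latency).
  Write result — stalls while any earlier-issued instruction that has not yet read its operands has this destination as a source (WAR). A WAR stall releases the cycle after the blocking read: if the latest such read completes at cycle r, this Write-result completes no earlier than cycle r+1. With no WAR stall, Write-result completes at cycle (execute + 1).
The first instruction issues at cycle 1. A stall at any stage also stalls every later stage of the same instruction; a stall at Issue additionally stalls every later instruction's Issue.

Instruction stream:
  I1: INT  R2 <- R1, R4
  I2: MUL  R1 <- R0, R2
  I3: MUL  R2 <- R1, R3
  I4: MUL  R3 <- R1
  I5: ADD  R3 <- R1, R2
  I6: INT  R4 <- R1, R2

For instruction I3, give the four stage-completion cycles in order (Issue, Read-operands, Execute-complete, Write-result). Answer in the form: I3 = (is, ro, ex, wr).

I3 = (11, 12, 16, 17)

1) issue 1, read 2, done 3, write 4
2) issue 2, read 5, done 9, write 10  <RAW R2: wait I1 write@4>
3) issue 11, read 12, done 16, write 17  <struct: MUL busy until I2 writes@10>
4) issue 18, read 19, done 23, write 24  <struct: MUL busy until I3 writes@17>
5) issue 25, read 26, done 28, write 29  <WAW R3: wait I4 write@24>
6) issue 26, read 27, done 28, write 29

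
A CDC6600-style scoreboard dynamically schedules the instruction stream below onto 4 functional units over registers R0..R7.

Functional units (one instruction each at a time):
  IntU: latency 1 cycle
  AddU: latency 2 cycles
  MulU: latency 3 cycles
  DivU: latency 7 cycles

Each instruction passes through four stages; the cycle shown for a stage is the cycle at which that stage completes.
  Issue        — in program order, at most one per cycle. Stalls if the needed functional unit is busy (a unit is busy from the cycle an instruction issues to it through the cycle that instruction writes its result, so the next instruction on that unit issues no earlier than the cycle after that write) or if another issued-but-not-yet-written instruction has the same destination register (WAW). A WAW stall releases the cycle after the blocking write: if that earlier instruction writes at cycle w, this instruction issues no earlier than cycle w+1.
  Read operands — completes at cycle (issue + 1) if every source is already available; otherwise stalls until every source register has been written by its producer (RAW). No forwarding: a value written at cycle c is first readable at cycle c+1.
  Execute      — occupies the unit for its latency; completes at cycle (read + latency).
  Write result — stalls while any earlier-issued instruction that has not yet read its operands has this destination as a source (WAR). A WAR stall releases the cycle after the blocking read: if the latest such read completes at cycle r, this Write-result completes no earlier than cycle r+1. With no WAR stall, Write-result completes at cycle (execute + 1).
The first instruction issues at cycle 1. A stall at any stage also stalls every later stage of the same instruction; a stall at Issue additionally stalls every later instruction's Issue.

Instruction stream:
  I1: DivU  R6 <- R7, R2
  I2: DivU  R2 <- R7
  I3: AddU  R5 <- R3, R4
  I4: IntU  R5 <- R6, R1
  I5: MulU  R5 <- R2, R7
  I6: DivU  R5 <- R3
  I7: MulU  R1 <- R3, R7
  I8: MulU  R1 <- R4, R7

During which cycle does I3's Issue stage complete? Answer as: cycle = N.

t=1  I1 issues→DivU
t=2  I1 reads
t=9  I1 exec-done
t=10  I1 writes R6
t=11  I2 issues→DivU
t=12  I2 reads, I3 issues→AddU
t=13  I3 reads
t=15  I3 exec-done
t=16  I3 writes R5
t=17  I4 issues→IntU
t=18  I4 reads
t=19  I2 exec-done, I4 exec-done
t=20  I2 writes R2, I4 writes R5
t=21  I5 issues→MulU
t=22  I5 reads
t=25  I5 exec-done
t=26  I5 writes R5
t=27  I6 issues→DivU
t=28  I6 reads, I7 issues→MulU
t=29  I7 reads
t=32  I7 exec-done
t=33  I7 writes R1
t=34  I8 issues→MulU
t=35  I6 exec-done, I8 reads
t=36  I6 writes R5
t=38  I8 exec-done
t=39  I8 writes R1

cycle = 12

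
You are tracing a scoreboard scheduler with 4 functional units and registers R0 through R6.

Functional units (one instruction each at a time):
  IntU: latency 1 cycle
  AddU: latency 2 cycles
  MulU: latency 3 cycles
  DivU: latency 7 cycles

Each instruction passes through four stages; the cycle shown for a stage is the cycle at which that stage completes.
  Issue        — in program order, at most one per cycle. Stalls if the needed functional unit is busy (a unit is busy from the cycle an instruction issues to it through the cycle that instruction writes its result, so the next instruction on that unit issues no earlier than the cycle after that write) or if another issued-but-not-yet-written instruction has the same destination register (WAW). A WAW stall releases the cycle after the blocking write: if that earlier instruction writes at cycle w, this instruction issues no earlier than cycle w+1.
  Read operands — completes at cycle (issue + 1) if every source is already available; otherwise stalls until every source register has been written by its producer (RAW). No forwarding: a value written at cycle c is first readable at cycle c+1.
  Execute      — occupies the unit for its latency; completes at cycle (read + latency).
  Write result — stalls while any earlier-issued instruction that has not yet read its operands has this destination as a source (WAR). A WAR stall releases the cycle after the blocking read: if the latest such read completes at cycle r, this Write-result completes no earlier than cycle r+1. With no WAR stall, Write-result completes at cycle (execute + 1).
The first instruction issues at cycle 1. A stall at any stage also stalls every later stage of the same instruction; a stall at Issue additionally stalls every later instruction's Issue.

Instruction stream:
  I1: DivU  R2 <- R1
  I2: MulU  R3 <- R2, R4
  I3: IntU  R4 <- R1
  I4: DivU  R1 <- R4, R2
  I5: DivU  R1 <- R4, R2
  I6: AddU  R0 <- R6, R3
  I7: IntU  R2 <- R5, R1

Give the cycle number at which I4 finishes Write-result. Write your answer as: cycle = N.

1) issue 1, read 2, done 9, write 10
2) issue 2, read 11, done 14, write 15  <RAW R2: wait I1 write@10>
3) issue 3, read 4, done 5, write 12  <WAR R4: wait I2 read@11>
4) issue 11, read 13, done 20, write 21  <struct: DivU busy until I1 writes@10 / RAW R4: wait I3 write@12>
5) issue 22, read 23, done 30, write 31  <struct: DivU busy until I4 writes@21>
6) issue 23, read 24, done 26, write 27
7) issue 24, read 32, done 33, write 34  <RAW R1: wait I5 write@31>

cycle = 21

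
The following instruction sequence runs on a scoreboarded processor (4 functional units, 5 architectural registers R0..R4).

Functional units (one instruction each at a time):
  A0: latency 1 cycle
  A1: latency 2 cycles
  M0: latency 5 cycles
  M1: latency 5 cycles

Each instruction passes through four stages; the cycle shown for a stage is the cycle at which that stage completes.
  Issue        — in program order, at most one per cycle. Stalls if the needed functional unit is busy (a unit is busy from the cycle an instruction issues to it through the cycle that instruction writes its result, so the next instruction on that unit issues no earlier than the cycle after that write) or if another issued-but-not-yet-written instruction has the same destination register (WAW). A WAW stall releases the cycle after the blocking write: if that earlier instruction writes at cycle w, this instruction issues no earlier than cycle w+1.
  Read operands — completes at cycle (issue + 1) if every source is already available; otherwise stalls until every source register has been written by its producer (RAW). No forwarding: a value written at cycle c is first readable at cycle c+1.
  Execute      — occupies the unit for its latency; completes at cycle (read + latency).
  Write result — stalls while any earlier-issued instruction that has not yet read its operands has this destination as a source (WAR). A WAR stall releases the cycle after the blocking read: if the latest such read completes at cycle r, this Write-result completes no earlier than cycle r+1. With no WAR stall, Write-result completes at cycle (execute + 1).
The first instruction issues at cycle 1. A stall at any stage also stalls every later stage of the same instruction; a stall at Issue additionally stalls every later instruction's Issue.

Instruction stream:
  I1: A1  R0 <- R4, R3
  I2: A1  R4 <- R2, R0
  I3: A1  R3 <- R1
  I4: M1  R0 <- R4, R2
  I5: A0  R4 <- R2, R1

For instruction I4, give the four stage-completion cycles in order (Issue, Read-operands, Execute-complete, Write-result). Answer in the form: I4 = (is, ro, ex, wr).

cycle 1: I1 issues→A1
cycle 2: I1 reads
cycle 4: I1 exec-done
cycle 5: I1 writes R0
cycle 6: I2 issues→A1
cycle 7: I2 reads
cycle 9: I2 exec-done
cycle 10: I2 writes R4
cycle 11: I3 issues→A1
cycle 12: I3 reads | I4 issues→M1
cycle 13: I4 reads | I5 issues→A0
cycle 14: I3 exec-done | I5 reads
cycle 15: I3 writes R3 | I5 exec-done
cycle 16: I5 writes R4
cycle 18: I4 exec-done
cycle 19: I4 writes R0

I4 = (12, 13, 18, 19)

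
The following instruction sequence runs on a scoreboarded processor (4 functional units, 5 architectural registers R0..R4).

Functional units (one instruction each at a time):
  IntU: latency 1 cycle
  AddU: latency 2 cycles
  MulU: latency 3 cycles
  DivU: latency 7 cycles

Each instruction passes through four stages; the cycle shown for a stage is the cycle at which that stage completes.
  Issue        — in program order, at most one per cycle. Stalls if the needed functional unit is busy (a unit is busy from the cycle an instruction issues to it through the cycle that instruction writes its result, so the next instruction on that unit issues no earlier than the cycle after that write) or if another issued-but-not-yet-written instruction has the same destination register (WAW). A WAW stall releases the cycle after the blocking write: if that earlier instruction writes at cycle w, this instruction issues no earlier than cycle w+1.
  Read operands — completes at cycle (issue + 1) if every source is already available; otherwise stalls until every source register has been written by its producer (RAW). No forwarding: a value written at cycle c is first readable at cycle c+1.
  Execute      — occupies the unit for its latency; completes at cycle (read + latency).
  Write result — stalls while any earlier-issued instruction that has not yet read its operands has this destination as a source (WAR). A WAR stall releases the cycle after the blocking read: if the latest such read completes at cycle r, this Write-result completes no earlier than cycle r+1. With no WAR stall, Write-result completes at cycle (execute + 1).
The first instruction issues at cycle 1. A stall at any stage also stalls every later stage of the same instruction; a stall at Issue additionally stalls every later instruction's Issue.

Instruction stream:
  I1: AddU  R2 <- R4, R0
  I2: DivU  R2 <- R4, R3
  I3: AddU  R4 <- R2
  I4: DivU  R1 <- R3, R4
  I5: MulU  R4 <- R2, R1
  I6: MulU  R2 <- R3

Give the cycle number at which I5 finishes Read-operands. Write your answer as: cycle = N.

c1: I1 dispatched to AddU
c2: I1 operands ready
c4: I1 complete
c5: R2←I1
c6: I2 dispatched to DivU
c7: I2 operands ready | I3 dispatched to AddU
c14: I2 complete
c15: R2←I2
c16: I3 operands ready | I4 dispatched to DivU
c18: I3 complete
c19: R4←I3
c20: I4 operands ready | I5 dispatched to MulU
c27: I4 complete
c28: R1←I4
c29: I5 operands ready
c32: I5 complete
c33: R4←I5
c34: I6 dispatched to MulU
c35: I6 operands ready
c38: I6 complete
c39: R2←I6

cycle = 29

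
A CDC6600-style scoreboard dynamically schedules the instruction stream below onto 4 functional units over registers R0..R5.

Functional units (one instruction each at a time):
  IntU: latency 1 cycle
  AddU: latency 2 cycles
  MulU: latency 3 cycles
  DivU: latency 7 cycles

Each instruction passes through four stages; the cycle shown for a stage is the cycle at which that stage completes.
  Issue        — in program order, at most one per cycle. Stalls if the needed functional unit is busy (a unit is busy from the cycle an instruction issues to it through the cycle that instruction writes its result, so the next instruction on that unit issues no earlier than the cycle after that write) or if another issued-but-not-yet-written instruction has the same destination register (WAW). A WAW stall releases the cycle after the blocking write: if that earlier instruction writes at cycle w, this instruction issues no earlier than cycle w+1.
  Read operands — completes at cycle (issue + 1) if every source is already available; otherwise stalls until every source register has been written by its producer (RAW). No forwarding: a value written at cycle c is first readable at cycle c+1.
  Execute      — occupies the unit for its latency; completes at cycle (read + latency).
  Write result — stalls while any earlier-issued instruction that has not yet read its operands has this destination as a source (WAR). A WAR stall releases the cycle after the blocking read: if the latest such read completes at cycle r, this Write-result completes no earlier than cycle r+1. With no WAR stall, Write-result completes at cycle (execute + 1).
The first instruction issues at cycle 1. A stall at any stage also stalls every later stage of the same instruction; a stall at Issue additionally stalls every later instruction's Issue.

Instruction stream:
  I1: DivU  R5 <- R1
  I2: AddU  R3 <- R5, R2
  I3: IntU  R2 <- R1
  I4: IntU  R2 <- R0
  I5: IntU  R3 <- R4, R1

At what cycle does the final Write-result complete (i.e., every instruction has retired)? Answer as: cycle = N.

cycle = 20

  I1 | 1 | 2 | 9 | 10
  I2 | 2 | 11 | 13 | 14   RAW R5: wait I1 write@10
  I3 | 3 | 4 | 5 | 12   WAR R2: wait I2 read@11
  I4 | 13 | 14 | 15 | 16   struct: IntU busy until I3 writes@12
  I5 | 17 | 18 | 19 | 20   struct: IntU busy until I4 writes@16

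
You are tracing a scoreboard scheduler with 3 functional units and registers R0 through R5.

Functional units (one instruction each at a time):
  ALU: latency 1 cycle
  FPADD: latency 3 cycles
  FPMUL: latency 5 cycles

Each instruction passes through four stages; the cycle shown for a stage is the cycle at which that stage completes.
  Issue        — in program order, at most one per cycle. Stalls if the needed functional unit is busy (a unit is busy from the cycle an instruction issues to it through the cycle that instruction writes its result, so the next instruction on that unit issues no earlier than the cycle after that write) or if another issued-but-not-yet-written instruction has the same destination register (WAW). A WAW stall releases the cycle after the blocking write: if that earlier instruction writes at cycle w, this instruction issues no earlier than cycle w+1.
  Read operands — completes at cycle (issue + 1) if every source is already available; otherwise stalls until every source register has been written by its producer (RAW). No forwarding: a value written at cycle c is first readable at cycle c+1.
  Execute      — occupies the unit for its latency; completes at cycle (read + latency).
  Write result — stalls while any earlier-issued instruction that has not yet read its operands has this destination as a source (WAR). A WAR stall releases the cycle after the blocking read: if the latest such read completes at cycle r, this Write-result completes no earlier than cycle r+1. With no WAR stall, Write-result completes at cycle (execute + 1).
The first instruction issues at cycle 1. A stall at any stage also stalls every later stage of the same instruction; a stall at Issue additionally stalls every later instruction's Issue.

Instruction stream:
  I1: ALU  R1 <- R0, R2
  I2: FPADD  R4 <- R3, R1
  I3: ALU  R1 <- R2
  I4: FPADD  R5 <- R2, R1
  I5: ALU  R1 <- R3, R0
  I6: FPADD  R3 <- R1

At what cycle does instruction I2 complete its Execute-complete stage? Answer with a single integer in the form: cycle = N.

I1 -> (1, 2, 3, 4)
I2 -> (2, 5, 8, 9)  // RAW R1: wait I1 write@4
I3 -> (5, 6, 7, 8)  // struct: ALU busy until I1 writes@4
I4 -> (10, 11, 14, 15)  // struct: FPADD busy until I2 writes@9
I5 -> (11, 12, 13, 14)
I6 -> (16, 17, 20, 21)  // struct: FPADD busy until I4 writes@15

cycle = 8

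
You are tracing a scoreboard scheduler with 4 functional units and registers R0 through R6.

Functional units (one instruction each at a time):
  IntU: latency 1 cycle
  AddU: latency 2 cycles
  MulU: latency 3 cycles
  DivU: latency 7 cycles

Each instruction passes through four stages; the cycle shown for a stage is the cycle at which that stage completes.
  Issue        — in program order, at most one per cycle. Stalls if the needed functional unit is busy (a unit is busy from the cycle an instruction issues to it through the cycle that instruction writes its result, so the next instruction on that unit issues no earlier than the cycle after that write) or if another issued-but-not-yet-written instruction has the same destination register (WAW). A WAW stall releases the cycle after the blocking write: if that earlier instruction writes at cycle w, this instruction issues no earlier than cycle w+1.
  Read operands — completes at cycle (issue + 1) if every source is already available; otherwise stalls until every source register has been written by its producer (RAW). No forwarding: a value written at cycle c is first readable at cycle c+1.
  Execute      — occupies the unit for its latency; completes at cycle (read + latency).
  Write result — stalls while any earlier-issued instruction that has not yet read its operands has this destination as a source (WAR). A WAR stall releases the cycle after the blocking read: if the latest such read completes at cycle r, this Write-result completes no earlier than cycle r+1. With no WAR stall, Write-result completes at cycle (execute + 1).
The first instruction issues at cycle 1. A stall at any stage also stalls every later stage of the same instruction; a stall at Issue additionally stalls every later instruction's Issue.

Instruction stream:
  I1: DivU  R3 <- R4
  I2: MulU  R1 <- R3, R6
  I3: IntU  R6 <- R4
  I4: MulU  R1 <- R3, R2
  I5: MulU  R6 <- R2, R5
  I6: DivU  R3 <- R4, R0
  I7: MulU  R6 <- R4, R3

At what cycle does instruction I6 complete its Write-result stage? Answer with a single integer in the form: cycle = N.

  I1 | 1 | 2 | 9 | 10
  I2 | 2 | 11 | 14 | 15   RAW R3: wait I1 write@10
  I3 | 3 | 4 | 5 | 12   WAR R6: wait I2 read@11
  I4 | 16 | 17 | 20 | 21   struct: MulU busy until I2 writes@15
  I5 | 22 | 23 | 26 | 27   struct: MulU busy until I4 writes@21
  I6 | 23 | 24 | 31 | 32
  I7 | 28 | 33 | 36 | 37   struct: MulU busy until I5 writes@27 · RAW R3: wait I6 write@32

cycle = 32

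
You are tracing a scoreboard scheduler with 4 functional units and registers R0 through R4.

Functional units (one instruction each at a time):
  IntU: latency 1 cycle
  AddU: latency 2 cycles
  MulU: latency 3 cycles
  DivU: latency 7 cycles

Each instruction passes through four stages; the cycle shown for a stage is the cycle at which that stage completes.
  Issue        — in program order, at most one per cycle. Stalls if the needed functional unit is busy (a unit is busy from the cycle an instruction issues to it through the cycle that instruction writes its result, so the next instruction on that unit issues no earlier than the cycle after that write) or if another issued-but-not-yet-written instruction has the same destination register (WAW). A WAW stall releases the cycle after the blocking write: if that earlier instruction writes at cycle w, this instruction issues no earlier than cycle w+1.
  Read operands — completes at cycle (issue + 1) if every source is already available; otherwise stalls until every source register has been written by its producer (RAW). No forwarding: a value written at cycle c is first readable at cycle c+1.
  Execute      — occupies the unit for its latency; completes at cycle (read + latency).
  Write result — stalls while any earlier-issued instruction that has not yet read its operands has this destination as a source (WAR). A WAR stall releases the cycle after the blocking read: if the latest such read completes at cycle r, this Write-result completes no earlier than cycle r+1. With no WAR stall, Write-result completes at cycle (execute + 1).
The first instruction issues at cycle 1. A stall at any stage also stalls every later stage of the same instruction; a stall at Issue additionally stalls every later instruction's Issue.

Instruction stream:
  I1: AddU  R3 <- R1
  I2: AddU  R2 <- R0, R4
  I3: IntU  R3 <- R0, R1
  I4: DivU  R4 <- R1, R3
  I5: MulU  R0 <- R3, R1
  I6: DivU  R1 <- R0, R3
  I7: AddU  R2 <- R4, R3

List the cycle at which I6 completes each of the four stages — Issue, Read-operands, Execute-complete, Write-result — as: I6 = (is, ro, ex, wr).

I6 = (20, 21, 28, 29)

I1: IS=1 RO=2 EX=4 WR=5
I2: IS=6 RO=7 EX=9 WR=10  [struct: AddU busy until I1 writes@5]
I3: IS=7 RO=8 EX=9 WR=10
I4: IS=8 RO=11 EX=18 WR=19  [RAW R3: wait I3 write@10]
I5: IS=9 RO=11 EX=14 WR=15  [RAW R3: wait I3 write@10]
I6: IS=20 RO=21 EX=28 WR=29  [struct: DivU busy until I4 writes@19]
I7: IS=21 RO=22 EX=24 WR=25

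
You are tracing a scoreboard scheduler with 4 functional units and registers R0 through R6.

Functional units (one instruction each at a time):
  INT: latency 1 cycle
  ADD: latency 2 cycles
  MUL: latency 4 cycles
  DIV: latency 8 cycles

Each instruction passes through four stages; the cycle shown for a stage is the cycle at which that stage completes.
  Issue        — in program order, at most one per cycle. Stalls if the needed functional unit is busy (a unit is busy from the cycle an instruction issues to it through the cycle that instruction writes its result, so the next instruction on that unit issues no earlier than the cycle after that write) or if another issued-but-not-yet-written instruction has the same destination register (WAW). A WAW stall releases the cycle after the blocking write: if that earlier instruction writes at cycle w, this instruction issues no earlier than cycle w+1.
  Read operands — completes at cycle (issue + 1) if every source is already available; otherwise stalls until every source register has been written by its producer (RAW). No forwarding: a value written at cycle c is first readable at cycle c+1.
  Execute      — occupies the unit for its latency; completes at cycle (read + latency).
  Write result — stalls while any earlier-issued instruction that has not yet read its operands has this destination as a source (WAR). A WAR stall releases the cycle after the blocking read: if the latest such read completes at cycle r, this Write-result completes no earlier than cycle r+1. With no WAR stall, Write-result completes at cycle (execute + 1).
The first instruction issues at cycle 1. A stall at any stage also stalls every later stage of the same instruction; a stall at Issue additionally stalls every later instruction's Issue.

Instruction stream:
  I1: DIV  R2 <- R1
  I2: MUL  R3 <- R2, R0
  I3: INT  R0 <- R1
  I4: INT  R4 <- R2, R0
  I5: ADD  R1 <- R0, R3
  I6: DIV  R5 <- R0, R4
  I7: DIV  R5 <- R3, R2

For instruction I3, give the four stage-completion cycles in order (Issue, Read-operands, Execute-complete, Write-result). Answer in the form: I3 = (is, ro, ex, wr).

I1  is:1  ro:2  ex:10  wr:11
I2  is:2  ro:12  ex:16  wr:17  — RAW R2: wait I1 write@11
I3  is:3  ro:4  ex:5  wr:13  — WAR R0: wait I2 read@12
I4  is:14  ro:15  ex:16  wr:17  — struct: INT busy until I3 writes@13
I5  is:15  ro:18  ex:20  wr:21  — RAW R3: wait I2 write@17
I6  is:16  ro:18  ex:26  wr:27  — RAW R4: wait I4 write@17
I7  is:28  ro:29  ex:37  wr:38  — struct: DIV busy until I6 writes@27

I3 = (3, 4, 5, 13)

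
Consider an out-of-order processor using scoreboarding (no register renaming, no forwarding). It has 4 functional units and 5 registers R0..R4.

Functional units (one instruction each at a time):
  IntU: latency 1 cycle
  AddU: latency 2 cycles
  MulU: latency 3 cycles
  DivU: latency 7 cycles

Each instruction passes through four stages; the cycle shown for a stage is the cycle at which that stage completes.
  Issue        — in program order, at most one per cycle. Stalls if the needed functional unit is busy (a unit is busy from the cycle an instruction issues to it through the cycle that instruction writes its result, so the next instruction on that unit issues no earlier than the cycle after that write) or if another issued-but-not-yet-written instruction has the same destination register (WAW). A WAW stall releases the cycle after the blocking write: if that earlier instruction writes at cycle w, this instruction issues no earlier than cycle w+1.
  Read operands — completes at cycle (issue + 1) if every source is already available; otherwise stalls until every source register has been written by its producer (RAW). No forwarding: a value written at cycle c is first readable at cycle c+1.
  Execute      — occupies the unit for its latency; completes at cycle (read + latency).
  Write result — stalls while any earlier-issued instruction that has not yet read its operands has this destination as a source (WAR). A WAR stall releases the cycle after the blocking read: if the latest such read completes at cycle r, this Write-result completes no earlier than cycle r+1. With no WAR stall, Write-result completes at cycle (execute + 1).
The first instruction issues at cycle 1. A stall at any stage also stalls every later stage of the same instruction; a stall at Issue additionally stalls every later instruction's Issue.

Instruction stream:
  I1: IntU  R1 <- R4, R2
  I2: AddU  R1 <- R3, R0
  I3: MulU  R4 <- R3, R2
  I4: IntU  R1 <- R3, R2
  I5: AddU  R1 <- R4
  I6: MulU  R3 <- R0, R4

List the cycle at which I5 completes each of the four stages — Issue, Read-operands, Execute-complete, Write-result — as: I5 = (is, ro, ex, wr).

I1: IS=1 RO=2 EX=3 WR=4
I2: IS=5 RO=6 EX=8 WR=9  [WAW R1: wait I1 write@4]
I3: IS=6 RO=7 EX=10 WR=11
I4: IS=10 RO=11 EX=12 WR=13  [WAW R1: wait I2 write@9]
I5: IS=14 RO=15 EX=17 WR=18  [WAW R1: wait I4 write@13]
I6: IS=15 RO=16 EX=19 WR=20

I5 = (14, 15, 17, 18)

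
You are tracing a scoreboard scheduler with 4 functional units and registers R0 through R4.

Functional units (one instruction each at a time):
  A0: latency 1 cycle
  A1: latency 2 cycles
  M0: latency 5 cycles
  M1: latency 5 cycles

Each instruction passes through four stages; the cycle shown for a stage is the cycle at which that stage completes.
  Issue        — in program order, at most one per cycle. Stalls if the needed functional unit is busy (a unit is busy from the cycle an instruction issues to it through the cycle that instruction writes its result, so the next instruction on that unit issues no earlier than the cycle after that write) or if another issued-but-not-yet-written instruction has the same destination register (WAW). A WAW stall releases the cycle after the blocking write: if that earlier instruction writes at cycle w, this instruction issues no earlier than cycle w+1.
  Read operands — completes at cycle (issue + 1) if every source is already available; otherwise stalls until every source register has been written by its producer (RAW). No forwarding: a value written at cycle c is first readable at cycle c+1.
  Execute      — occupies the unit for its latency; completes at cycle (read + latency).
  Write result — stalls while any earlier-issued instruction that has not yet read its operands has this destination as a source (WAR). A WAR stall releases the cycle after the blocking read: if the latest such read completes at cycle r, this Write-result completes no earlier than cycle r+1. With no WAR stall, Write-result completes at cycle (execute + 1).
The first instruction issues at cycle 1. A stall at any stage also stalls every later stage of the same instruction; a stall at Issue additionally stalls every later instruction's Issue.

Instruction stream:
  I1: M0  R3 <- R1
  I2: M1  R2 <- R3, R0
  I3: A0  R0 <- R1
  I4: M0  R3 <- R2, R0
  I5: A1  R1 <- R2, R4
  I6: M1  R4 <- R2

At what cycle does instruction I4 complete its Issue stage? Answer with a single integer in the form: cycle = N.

I1  is:1  ro:2  ex:7  wr:8
I2  is:2  ro:9  ex:14  wr:15  — RAW R3: wait I1 write@8
I3  is:3  ro:4  ex:5  wr:10  — WAR R0: wait I2 read@9
I4  is:9  ro:16  ex:21  wr:22  — struct: M0 busy until I1 writes@8, RAW R2: wait I2 write@15
I5  is:10  ro:16  ex:18  wr:19  — RAW R2: wait I2 write@15
I6  is:16  ro:17  ex:22  wr:23  — struct: M1 busy until I2 writes@15

cycle = 9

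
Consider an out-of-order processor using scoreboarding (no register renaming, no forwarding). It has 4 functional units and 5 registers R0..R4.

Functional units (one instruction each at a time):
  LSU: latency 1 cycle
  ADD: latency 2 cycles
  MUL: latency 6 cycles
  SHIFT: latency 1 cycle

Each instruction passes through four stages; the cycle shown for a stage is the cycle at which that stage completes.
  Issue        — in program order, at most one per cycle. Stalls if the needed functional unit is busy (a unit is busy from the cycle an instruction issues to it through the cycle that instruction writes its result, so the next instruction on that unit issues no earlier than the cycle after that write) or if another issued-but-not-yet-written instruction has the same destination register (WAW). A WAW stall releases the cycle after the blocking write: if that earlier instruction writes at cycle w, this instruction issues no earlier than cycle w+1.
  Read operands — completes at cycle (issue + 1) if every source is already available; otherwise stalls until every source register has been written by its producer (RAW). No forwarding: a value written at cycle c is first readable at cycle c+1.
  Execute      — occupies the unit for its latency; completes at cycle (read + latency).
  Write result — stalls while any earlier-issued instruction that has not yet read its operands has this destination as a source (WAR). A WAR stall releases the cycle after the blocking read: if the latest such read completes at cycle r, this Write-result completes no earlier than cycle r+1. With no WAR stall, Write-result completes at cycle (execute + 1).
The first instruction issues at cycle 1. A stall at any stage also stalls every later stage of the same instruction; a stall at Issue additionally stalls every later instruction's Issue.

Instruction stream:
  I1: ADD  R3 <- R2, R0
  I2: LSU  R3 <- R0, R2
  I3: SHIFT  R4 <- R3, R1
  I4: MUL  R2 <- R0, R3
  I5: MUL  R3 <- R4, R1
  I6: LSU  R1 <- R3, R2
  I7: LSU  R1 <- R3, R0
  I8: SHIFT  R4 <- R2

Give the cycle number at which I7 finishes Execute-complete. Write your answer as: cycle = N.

cycle = 32

t=1  I1 issues→ADD
t=2  I1 reads
t=4  I1 exec-done
t=5  I1 writes R3
t=6  I2 issues→LSU
t=7  I2 reads; I3 issues→SHIFT
t=8  I2 exec-done; I4 issues→MUL
t=9  I2 writes R3
t=10  I3 reads; I4 reads
t=11  I3 exec-done
t=12  I3 writes R4
t=16  I4 exec-done
t=17  I4 writes R2
t=18  I5 issues→MUL
t=19  I5 reads; I6 issues→LSU
t=25  I5 exec-done
t=26  I5 writes R3
t=27  I6 reads
t=28  I6 exec-done
t=29  I6 writes R1
t=30  I7 issues→LSU
t=31  I7 reads; I8 issues→SHIFT
t=32  I7 exec-done; I8 reads
t=33  I7 writes R1; I8 exec-done
t=34  I8 writes R4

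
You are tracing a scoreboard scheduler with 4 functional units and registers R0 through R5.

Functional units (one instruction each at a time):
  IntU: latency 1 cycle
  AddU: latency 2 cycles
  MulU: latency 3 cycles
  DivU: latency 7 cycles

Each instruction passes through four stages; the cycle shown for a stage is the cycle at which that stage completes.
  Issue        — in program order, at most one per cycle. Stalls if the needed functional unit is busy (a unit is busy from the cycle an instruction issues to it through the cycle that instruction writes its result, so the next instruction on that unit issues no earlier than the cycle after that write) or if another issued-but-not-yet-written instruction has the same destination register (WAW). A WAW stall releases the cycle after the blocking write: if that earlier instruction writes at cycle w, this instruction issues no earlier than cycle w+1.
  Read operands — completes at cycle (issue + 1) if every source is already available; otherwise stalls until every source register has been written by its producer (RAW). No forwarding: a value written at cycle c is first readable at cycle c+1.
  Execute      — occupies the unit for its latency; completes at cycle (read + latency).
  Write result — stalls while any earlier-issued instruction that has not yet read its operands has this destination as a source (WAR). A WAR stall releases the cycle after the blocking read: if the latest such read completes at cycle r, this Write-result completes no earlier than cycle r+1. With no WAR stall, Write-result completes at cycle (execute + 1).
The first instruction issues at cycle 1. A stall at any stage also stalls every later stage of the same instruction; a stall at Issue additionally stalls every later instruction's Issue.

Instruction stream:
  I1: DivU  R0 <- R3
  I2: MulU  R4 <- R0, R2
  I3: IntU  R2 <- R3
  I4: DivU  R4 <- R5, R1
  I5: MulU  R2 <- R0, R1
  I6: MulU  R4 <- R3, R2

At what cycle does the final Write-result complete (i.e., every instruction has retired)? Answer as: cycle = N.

cycle = 31

c1: I1→DivU
c2: I1 RO; I2→MulU
c3: I3→IntU
c4: I3 RO
c5: I3 EX
c9: I1 EX
c10: I1 WR R0
c11: I2 RO
c12: I3 WR R2
c14: I2 EX
c15: I2 WR R4
c16: I4→DivU
c17: I4 RO; I5→MulU
c18: I5 RO
c21: I5 EX
c22: I5 WR R2
c24: I4 EX
c25: I4 WR R4
c26: I6→MulU
c27: I6 RO
c30: I6 EX
c31: I6 WR R4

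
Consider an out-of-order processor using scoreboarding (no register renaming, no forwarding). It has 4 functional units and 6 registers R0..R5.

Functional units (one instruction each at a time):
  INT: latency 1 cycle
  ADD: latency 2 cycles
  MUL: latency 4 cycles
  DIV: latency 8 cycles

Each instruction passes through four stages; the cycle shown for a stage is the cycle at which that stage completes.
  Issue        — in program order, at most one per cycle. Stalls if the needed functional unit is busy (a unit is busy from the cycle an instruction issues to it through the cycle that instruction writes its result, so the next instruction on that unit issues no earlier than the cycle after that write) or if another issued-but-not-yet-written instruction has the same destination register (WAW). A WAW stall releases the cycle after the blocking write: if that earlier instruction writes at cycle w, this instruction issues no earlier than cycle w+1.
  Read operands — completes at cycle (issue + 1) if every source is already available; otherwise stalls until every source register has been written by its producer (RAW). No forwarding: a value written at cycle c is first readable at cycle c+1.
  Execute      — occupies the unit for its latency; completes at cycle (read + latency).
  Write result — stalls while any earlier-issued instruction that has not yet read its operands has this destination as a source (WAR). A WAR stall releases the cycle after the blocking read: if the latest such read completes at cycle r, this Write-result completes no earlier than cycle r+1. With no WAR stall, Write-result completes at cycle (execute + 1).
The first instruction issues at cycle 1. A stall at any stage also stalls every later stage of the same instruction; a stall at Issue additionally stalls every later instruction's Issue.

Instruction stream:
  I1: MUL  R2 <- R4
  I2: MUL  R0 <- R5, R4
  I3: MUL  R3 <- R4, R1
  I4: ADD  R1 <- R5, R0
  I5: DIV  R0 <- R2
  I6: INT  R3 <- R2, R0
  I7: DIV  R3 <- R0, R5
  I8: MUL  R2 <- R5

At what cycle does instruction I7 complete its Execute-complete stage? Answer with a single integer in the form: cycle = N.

cycle = 40

[1] I1 issues→MUL
[2] I1 reads
[6] I1 exec-done
[7] I1 writes R2
[8] I2 issues→MUL
[9] I2 reads
[13] I2 exec-done
[14] I2 writes R0
[15] I3 issues→MUL
[16] I3 reads · I4 issues→ADD
[17] I4 reads · I5 issues→DIV
[18] I5 reads
[19] I4 exec-done
[20] I3 exec-done · I4 writes R1
[21] I3 writes R3
[22] I6 issues→INT
[26] I5 exec-done
[27] I5 writes R0
[28] I6 reads
[29] I6 exec-done
[30] I6 writes R3
[31] I7 issues→DIV
[32] I7 reads · I8 issues→MUL
[33] I8 reads
[37] I8 exec-done
[38] I8 writes R2
[40] I7 exec-done
[41] I7 writes R3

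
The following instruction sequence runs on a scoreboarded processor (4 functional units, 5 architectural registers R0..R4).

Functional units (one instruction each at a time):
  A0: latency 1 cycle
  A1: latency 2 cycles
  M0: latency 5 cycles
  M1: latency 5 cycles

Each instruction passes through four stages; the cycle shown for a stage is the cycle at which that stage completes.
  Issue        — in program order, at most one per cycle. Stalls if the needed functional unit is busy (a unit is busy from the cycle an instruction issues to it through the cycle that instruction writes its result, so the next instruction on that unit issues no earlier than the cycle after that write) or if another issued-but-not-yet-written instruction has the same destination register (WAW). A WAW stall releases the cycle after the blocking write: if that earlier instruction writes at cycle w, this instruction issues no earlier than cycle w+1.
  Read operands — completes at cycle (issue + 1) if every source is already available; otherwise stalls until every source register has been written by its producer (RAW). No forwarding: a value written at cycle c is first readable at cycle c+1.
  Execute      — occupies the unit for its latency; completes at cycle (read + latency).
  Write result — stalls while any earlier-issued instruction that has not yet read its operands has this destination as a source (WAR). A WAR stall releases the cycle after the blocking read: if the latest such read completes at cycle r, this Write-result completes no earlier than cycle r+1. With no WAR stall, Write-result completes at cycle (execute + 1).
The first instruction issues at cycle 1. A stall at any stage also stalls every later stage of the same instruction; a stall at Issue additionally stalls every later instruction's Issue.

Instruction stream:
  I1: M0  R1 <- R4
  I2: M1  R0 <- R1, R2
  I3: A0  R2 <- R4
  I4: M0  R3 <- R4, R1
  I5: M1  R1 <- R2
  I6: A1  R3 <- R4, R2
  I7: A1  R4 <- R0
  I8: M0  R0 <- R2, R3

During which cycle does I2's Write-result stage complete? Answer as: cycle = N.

I1  is:1  ro:2  ex:7  wr:8
I2  is:2  ro:9  ex:14  wr:15  — RAW R1: wait I1 write@8
I3  is:3  ro:4  ex:5  wr:10  — WAR R2: wait I2 read@9
I4  is:9  ro:10  ex:15  wr:16  — struct: M0 busy until I1 writes@8
I5  is:16  ro:17  ex:22  wr:23  — struct: M1 busy until I2 writes@15
I6  is:17  ro:18  ex:20  wr:21
I7  is:22  ro:23  ex:25  wr:26  — struct: A1 busy until I6 writes@21
I8  is:23  ro:24  ex:29  wr:30

cycle = 15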